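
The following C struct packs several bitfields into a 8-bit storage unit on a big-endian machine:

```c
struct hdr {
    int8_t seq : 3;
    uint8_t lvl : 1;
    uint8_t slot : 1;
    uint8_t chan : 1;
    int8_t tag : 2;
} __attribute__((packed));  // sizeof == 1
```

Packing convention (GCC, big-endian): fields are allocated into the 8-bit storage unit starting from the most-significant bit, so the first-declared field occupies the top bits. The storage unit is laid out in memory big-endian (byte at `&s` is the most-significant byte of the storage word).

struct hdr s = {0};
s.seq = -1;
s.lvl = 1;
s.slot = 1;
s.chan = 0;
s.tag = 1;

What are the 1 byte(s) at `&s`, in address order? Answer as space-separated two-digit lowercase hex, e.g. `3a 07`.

f9

[5+:3] seq=-1 & 0x7 = 0x7; word=0xe0
[4+:1] lvl=1 & 0x1 = 0x1; word=0xf0
[3+:1] slot=1 & 0x1 = 0x1; word=0xf8
[2+:1] chan=0 & 0x1 = 0x0; word=0xf8
[0+:2] tag=1 & 0x3 = 0x1; word=0xf9
word = 0xf9 → big-endian bytes:
  [0]=0xf9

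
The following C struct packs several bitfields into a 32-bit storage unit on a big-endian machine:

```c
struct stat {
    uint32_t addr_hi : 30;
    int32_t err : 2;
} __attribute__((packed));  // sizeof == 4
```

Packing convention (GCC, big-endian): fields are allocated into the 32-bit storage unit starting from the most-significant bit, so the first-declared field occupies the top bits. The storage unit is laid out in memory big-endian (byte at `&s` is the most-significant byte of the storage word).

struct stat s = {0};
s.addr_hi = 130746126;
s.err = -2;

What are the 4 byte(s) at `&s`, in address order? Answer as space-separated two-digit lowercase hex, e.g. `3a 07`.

addr_hi (30b) val=130746126 bits=0x7cb070e at bit 2: 0x1f2c1c38
err (2b) val=-2 bits=0x2 at bit 0: 0x1f2c1c3a
word = 0x1f2c1c3a → big-endian bytes:
  [0]=0x1f  [1]=0x2c  [2]=0x1c  [3]=0x3a

1f 2c 1c 3a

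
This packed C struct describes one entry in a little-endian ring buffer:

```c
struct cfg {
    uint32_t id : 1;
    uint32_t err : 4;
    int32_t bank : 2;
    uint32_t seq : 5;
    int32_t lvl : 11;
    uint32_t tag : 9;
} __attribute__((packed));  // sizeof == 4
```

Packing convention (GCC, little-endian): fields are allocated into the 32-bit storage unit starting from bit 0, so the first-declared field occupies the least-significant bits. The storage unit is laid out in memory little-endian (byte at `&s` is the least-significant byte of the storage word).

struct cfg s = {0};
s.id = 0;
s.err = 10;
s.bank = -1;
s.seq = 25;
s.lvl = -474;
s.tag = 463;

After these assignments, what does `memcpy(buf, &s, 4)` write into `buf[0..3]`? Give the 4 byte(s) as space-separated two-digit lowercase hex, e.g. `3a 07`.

id (1b) val=0 bits=0x0 at bit 0: 0x00000000
err (4b) val=10 bits=0xa at bit 1: 0x00000014
bank (2b) val=-1 bits=0x3 at bit 5: 0x00000074
seq (5b) val=25 bits=0x19 at bit 7: 0x00000cf4
lvl (11b) val=-474 bits=0x626 at bit 12: 0x00626cf4
tag (9b) val=463 bits=0x1cf at bit 23: 0xe7e26cf4
word = 0xe7e26cf4 → little-endian bytes:
  [0]=0xf4  [1]=0x6c  [2]=0xe2  [3]=0xe7

f4 6c e2 e7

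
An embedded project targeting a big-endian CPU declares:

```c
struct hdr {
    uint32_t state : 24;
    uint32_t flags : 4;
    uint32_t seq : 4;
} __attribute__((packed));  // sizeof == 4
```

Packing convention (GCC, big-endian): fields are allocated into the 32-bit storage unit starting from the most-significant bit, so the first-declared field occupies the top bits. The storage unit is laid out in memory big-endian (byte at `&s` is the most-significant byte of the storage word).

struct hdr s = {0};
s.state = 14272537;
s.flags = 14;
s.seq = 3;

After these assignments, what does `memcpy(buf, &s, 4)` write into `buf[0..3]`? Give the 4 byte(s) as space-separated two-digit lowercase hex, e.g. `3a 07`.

d9 c8 19 e3

state (24b) val=14272537 bits=0xd9c819 at bit 8: 0xd9c81900
flags (4b) val=14 bits=0xe at bit 4: 0xd9c819e0
seq (4b) val=3 bits=0x3 at bit 0: 0xd9c819e3
word = 0xd9c819e3 → big-endian bytes:
  [0]=0xd9  [1]=0xc8  [2]=0x19  [3]=0xe3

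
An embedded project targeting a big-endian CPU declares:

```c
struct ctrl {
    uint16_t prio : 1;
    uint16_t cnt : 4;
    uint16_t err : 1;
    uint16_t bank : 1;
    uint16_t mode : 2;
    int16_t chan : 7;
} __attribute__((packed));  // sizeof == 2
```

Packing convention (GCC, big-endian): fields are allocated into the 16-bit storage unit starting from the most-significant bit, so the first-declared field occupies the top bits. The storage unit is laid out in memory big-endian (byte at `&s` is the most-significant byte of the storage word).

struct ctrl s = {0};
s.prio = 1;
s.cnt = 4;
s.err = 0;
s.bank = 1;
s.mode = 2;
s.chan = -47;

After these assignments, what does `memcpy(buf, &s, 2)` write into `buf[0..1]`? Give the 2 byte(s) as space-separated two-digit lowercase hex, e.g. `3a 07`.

prio:1 = 1 → 0x1 << 15 → word 0x8000
cnt:4 = 4 → 0x4 << 11 → word 0xa000
err:1 = 0 → 0x0 << 10 → word 0xa000
bank:1 = 1 → 0x1 << 9 → word 0xa200
mode:2 = 2 → 0x2 << 7 → word 0xa300
chan:7 = -47 → 0x51 << 0 → word 0xa351
word = 0xa351 → big-endian bytes:
  [0]=0xa3  [1]=0x51

a3 51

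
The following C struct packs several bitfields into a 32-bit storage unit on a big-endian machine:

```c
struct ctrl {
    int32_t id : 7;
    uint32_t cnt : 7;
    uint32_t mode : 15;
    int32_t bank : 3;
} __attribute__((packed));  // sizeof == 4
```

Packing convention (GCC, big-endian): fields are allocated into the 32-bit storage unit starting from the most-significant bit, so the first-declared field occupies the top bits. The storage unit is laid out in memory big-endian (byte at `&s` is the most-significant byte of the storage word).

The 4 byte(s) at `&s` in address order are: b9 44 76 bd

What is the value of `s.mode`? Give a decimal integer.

[0]=0xb9 [1]=0x44 [2]=0x76 [3]=0xbd (big-endian) → word 0xb94476bd
id [25+:7] = (word>>25) & 0x7f = 92
cnt [18+:7] = (word>>18) & 0x7f = 81
mode [3+:15] = (word>>3) & 0x7fff = 3799  ←
bank [0+:3] = (word>>0) & 0x7 = 5

3799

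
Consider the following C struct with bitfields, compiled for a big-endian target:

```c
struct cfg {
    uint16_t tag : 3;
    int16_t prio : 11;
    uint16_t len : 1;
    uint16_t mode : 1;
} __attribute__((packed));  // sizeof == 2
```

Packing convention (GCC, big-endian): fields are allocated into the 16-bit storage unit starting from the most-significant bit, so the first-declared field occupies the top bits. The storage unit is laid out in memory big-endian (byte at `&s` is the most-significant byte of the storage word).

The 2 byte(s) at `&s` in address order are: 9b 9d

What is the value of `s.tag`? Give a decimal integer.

4

[0]=0x9b [1]=0x9d (big-endian) → word 0x9b9d
tag [13+:3] = (word>>13) & 0x7 = 4  ←
prio [2+:11] = (word>>2) & 0x7ff = 1767
len [1+:1] = (word>>1) & 0x1 = 0
mode [0+:1] = (word>>0) & 0x1 = 1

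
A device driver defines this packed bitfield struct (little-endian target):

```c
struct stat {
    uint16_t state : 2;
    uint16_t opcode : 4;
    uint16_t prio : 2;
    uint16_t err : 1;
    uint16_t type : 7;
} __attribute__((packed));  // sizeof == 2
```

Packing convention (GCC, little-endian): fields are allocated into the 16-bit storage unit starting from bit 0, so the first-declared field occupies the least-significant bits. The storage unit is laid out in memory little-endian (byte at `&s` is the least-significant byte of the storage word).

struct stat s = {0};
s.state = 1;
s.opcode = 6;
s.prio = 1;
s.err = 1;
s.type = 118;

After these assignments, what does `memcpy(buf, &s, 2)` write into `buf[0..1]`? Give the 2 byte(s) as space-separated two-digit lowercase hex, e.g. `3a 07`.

59 ed

[0+:2] state=1 & 0x3 = 0x1; word=0x0001
[2+:4] opcode=6 & 0xf = 0x6; word=0x0019
[6+:2] prio=1 & 0x3 = 0x1; word=0x0059
[8+:1] err=1 & 0x1 = 0x1; word=0x0159
[9+:7] type=118 & 0x7f = 0x76; word=0xed59
word = 0xed59 → little-endian bytes:
  [0]=0x59  [1]=0xed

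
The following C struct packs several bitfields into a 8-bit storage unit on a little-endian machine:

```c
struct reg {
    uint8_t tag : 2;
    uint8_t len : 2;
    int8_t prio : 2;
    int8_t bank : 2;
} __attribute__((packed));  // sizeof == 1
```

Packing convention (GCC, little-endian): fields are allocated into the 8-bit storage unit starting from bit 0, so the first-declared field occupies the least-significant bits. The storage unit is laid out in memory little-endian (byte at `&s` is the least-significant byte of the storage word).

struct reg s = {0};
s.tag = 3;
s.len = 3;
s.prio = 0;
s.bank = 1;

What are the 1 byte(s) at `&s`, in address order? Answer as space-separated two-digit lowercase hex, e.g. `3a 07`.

4f

tag (2b) val=3 bits=0x3 at bit 0: 0x03
len (2b) val=3 bits=0x3 at bit 2: 0x0f
prio (2b) val=0 bits=0x0 at bit 4: 0x0f
bank (2b) val=1 bits=0x1 at bit 6: 0x4f
word = 0x4f → little-endian bytes:
  [0]=0x4f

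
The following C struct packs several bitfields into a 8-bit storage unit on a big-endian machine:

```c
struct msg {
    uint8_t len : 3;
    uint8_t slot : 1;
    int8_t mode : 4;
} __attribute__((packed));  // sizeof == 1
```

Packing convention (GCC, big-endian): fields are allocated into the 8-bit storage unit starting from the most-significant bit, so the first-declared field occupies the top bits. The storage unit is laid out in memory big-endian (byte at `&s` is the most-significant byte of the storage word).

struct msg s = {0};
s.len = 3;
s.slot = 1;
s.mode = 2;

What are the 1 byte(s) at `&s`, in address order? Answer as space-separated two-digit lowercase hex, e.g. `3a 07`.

len (3b) val=3 bits=0x3 at bit 5: 0x60
slot (1b) val=1 bits=0x1 at bit 4: 0x70
mode (4b) val=2 bits=0x2 at bit 0: 0x72
word = 0x72 → big-endian bytes:
  [0]=0x72

72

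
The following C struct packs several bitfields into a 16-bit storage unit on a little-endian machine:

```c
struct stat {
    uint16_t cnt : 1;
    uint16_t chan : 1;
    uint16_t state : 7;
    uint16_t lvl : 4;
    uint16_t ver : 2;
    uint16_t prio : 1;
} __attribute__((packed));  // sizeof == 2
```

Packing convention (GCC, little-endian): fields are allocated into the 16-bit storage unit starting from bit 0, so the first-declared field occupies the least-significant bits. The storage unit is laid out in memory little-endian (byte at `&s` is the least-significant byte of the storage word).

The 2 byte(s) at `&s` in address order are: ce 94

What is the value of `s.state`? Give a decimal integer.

[0]=0xce [1]=0x94 (little-endian) → word 0x94ce
cnt [0+:1] = (word>>0) & 0x1 = 0
chan [1+:1] = (word>>1) & 0x1 = 1
state [2+:7] = (word>>2) & 0x7f = 51  ←
lvl [9+:4] = (word>>9) & 0xf = 10
ver [13+:2] = (word>>13) & 0x3 = 0
prio [15+:1] = (word>>15) & 0x1 = 1

51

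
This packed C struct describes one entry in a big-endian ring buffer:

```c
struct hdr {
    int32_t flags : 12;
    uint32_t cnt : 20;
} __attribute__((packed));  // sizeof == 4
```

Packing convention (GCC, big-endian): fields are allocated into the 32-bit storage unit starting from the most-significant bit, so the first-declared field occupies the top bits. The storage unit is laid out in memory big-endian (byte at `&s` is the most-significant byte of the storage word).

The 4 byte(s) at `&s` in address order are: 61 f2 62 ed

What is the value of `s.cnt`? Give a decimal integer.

156397

[0]=0x61 [1]=0xf2 [2]=0x62 [3]=0xed (big-endian) → word 0x61f262ed
flags [20+:12] = (word>>20) & 0xfff = 1567
cnt [0+:20] = (word>>0) & 0xfffff = 156397  ←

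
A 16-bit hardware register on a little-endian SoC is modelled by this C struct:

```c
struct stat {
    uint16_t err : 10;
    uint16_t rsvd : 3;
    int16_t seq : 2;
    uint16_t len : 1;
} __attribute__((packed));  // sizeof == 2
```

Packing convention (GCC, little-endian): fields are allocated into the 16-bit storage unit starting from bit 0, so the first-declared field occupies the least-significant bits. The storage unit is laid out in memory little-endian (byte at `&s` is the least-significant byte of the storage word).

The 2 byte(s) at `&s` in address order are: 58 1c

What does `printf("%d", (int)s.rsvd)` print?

[0]=0x58 [1]=0x1c (little-endian) → word 0x1c58
err [0+:10] = (word>>0) & 0x3ff = 88
rsvd [10+:3] = (word>>10) & 0x7 = 7  ←
seq [13+:2] = (word>>13) & 0x3 = 0
len [15+:1] = (word>>15) & 0x1 = 0

7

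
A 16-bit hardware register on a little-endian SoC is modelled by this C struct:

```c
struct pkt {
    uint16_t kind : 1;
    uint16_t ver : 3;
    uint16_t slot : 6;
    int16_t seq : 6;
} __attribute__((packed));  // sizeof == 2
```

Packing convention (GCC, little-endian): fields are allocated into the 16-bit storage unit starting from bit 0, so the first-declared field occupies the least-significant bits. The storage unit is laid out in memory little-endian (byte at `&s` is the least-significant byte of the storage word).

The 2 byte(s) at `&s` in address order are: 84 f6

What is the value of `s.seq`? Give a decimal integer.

[0]=0x84 [1]=0xf6 (little-endian) → word 0xf684
kind:1 @ bit 0 → (0xf684>>0)&0x1 = 0x0
ver:3 @ bit 1 → (0xf684>>1)&0x7 = 0x2
slot:6 @ bit 4 → (0xf684>>4)&0x3f = 0x28
seq:6 @ bit 10 → (0xf684>>10)&0x3f = 0x3d  ←
seq signed 6b, MSB=1: 61 - 64 = -3

-3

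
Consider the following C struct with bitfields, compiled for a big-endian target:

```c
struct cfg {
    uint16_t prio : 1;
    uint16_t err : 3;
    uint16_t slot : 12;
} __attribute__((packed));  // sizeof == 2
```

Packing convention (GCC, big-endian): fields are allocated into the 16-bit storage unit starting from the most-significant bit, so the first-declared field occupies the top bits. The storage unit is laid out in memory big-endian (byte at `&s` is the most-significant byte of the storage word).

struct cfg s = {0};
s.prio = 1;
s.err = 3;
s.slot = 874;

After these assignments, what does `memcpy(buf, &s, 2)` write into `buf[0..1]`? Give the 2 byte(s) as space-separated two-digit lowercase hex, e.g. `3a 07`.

[15+:1] prio=1 & 0x1 = 0x1; word=0x8000
[12+:3] err=3 & 0x7 = 0x3; word=0xb000
[0+:12] slot=874 & 0xfff = 0x36a; word=0xb36a
word = 0xb36a → big-endian bytes:
  [0]=0xb3  [1]=0x6a

b3 6a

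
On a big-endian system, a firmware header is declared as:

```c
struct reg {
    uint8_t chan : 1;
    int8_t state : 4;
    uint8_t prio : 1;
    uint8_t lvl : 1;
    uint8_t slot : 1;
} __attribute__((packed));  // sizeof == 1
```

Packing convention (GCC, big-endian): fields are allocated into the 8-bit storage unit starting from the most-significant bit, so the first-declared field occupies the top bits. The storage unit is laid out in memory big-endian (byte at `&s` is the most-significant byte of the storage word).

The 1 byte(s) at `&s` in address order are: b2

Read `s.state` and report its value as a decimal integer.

[0]=0xb2 (big-endian) → word 0xb2
chan [7+:1] = (word>>7) & 0x1 = 1
state [3+:4] = (word>>3) & 0xf = 6  ←
prio [2+:1] = (word>>2) & 0x1 = 0
lvl [1+:1] = (word>>1) & 0x1 = 1
slot [0+:1] = (word>>0) & 0x1 = 0
state signed 4b, MSB=0: value = 6

6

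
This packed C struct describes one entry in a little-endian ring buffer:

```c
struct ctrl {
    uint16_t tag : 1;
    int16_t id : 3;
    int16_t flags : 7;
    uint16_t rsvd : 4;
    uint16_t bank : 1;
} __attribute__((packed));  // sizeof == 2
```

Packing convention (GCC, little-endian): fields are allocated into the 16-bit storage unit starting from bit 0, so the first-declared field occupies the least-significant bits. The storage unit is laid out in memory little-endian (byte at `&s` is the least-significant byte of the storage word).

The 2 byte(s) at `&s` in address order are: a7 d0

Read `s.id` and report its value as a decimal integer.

[0]=0xa7 [1]=0xd0 (little-endian) → word 0xd0a7
tag [0+:1] = (word>>0) & 0x1 = 1
id [1+:3] = (word>>1) & 0x7 = 3  ←
flags [4+:7] = (word>>4) & 0x7f = 10
rsvd [11+:4] = (word>>11) & 0xf = 10
bank [15+:1] = (word>>15) & 0x1 = 1
id signed 3b, MSB=0: value = 3

3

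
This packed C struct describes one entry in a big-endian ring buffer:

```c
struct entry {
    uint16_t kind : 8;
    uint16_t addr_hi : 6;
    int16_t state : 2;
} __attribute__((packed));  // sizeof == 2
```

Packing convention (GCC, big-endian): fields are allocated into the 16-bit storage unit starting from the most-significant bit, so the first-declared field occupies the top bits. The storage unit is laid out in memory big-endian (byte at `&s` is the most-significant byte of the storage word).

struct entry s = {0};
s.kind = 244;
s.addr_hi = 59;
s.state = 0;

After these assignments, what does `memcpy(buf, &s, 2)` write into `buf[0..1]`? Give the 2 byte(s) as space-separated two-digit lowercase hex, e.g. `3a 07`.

f4 ec

[8+:8] kind=244 & 0xff = 0xf4; word=0xf400
[2+:6] addr_hi=59 & 0x3f = 0x3b; word=0xf4ec
[0+:2] state=0 & 0x3 = 0x0; word=0xf4ec
word = 0xf4ec → big-endian bytes:
  [0]=0xf4  [1]=0xec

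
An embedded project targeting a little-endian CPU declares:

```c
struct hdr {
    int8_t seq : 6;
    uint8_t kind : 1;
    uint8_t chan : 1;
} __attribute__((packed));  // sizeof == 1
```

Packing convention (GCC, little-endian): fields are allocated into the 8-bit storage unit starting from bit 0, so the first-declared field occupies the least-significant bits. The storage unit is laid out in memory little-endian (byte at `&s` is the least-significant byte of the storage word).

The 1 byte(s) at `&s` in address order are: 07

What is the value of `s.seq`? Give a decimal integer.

7

[0]=0x07 (little-endian) → word 0x07
seq [0+:6] = (word>>0) & 0x3f = 7  ←
kind [6+:1] = (word>>6) & 0x1 = 0
chan [7+:1] = (word>>7) & 0x1 = 0
seq signed 6b, MSB=0: value = 7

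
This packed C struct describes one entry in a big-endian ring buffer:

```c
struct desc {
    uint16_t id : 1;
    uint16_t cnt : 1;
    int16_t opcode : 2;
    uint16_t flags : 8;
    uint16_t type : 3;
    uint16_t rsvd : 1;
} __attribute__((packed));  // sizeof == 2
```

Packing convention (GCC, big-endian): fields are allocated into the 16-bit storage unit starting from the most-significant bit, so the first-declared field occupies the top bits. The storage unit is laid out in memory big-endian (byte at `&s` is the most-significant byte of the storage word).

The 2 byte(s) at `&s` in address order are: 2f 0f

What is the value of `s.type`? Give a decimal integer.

[0]=0x2f [1]=0x0f (big-endian) → word 0x2f0f
id [15+:1] = (word>>15) & 0x1 = 0
cnt [14+:1] = (word>>14) & 0x1 = 0
opcode [12+:2] = (word>>12) & 0x3 = 2
flags [4+:8] = (word>>4) & 0xff = 240
type [1+:3] = (word>>1) & 0x7 = 7  ←
rsvd [0+:1] = (word>>0) & 0x1 = 1

7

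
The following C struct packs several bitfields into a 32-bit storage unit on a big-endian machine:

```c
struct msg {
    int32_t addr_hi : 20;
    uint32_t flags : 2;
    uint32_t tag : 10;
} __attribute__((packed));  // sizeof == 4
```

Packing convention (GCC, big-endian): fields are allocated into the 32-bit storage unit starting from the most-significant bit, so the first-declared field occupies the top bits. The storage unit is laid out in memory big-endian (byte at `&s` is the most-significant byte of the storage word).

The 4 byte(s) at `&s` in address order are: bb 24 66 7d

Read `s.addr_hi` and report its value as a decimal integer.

-282042

[0]=0xbb [1]=0x24 [2]=0x66 [3]=0x7d (big-endian) → word 0xbb24667d
addr_hi:20 @ bit 12 → (0xbb24667d>>12)&0xfffff = 0xbb246  ←
flags:2 @ bit 10 → (0xbb24667d>>10)&0x3 = 0x1
tag:10 @ bit 0 → (0xbb24667d>>0)&0x3ff = 0x27d
addr_hi signed 20b, MSB=1: 766534 - 1048576 = -282042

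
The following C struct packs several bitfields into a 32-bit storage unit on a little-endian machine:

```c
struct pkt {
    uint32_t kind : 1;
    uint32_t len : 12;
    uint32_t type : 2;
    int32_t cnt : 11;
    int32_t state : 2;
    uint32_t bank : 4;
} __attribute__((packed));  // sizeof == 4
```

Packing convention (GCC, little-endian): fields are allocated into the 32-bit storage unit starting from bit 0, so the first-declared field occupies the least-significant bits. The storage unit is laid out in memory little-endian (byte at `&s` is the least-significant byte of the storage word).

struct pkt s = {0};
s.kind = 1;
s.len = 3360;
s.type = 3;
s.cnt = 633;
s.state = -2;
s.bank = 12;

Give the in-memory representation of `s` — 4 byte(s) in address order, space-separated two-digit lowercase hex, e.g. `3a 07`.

41 fa 3c c9

kind (1b) val=1 bits=0x1 at bit 0: 0x00000001
len (12b) val=3360 bits=0xd20 at bit 1: 0x00001a41
type (2b) val=3 bits=0x3 at bit 13: 0x00007a41
cnt (11b) val=633 bits=0x279 at bit 15: 0x013cfa41
state (2b) val=-2 bits=0x2 at bit 26: 0x093cfa41
bank (4b) val=12 bits=0xc at bit 28: 0xc93cfa41
word = 0xc93cfa41 → little-endian bytes:
  [0]=0x41  [1]=0xfa  [2]=0x3c  [3]=0xc9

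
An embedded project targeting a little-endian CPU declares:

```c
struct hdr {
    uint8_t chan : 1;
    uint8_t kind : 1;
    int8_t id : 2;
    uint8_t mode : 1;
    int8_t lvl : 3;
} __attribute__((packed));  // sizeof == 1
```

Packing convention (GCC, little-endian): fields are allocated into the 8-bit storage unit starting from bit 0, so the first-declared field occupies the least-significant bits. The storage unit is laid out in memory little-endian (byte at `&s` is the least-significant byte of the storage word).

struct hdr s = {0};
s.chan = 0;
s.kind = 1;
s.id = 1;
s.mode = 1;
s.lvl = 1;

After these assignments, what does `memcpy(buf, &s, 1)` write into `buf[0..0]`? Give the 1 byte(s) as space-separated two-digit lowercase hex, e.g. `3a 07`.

chan:1 = 0 → 0x0 << 0 → word 0x00
kind:1 = 1 → 0x1 << 1 → word 0x02
id:2 = 1 → 0x1 << 2 → word 0x06
mode:1 = 1 → 0x1 << 4 → word 0x16
lvl:3 = 1 → 0x1 << 5 → word 0x36
word = 0x36 → little-endian bytes:
  [0]=0x36

36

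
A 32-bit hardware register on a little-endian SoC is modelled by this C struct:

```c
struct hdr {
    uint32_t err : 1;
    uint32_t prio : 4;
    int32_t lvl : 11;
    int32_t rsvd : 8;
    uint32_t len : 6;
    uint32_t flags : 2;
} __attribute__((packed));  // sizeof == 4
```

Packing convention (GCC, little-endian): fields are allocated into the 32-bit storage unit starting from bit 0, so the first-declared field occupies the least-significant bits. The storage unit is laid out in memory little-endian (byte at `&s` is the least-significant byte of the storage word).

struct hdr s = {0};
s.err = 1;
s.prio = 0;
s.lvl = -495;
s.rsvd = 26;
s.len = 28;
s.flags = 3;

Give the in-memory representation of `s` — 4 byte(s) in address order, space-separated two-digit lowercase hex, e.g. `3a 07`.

21 c2 1a dc

err:1 = 1 → 0x1 << 0 → word 0x00000001
prio:4 = 0 → 0x0 << 1 → word 0x00000001
lvl:11 = -495 → 0x611 << 5 → word 0x0000c221
rsvd:8 = 26 → 0x1a << 16 → word 0x001ac221
len:6 = 28 → 0x1c << 24 → word 0x1c1ac221
flags:2 = 3 → 0x3 << 30 → word 0xdc1ac221
word = 0xdc1ac221 → little-endian bytes:
  [0]=0x21  [1]=0xc2  [2]=0x1a  [3]=0xdc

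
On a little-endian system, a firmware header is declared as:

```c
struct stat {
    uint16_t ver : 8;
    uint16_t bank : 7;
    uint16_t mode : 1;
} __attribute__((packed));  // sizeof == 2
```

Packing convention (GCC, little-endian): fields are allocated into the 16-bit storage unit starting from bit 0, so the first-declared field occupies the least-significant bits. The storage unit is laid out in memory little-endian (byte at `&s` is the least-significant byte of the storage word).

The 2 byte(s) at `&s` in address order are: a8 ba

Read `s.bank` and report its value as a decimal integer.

58

[0]=0xa8 [1]=0xba (little-endian) → word 0xbaa8
ver:8 @ bit 0 → (0xbaa8>>0)&0xff = 0xa8
bank:7 @ bit 8 → (0xbaa8>>8)&0x7f = 0x3a  ←
mode:1 @ bit 15 → (0xbaa8>>15)&0x1 = 0x1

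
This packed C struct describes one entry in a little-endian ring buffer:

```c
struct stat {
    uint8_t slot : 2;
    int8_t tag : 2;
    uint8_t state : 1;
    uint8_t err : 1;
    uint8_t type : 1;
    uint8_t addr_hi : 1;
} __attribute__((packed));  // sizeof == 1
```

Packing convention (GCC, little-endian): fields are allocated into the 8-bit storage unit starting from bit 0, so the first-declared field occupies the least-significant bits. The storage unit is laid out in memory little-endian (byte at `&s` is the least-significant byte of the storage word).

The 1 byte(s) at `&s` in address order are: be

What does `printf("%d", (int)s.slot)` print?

[0]=0xbe (little-endian) → word 0xbe
slot [0+:2] = (word>>0) & 0x3 = 2  ←
tag [2+:2] = (word>>2) & 0x3 = 3
state [4+:1] = (word>>4) & 0x1 = 1
err [5+:1] = (word>>5) & 0x1 = 1
type [6+:1] = (word>>6) & 0x1 = 0
addr_hi [7+:1] = (word>>7) & 0x1 = 1

2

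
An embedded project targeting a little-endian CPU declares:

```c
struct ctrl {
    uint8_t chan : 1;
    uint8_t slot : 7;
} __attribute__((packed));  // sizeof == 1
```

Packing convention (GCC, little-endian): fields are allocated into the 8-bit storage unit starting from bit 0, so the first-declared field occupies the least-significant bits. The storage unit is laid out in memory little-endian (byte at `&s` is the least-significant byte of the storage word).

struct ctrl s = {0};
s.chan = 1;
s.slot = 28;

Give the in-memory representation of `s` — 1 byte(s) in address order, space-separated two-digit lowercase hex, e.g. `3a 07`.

39

chan (1b) val=1 bits=0x1 at bit 0: 0x01
slot (7b) val=28 bits=0x1c at bit 1: 0x39
word = 0x39 → little-endian bytes:
  [0]=0x39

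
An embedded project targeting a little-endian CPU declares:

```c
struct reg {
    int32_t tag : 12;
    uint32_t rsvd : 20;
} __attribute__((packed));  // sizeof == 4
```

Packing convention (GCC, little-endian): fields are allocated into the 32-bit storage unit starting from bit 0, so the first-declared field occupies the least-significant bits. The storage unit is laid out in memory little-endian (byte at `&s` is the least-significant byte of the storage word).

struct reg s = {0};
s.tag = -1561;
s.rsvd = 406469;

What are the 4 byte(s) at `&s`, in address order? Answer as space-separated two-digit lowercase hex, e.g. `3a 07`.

e7 59 3c 63

[0+:12] tag=-1561 & 0xfff = 0x9e7; word=0x000009e7
[12+:20] rsvd=406469 & 0xfffff = 0x633c5; word=0x633c59e7
word = 0x633c59e7 → little-endian bytes:
  [0]=0xe7  [1]=0x59  [2]=0x3c  [3]=0x63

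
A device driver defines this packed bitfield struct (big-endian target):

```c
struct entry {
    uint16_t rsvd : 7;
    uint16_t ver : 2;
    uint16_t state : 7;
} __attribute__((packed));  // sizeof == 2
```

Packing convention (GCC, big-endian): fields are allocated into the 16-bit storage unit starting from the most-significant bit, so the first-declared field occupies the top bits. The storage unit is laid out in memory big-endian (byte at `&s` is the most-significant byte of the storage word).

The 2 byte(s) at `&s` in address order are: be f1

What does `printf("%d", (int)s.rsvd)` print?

[0]=0xbe [1]=0xf1 (big-endian) → word 0xbef1
rsvd:7 @ bit 9 → (0xbef1>>9)&0x7f = 0x5f  ←
ver:2 @ bit 7 → (0xbef1>>7)&0x3 = 0x1
state:7 @ bit 0 → (0xbef1>>0)&0x7f = 0x71

95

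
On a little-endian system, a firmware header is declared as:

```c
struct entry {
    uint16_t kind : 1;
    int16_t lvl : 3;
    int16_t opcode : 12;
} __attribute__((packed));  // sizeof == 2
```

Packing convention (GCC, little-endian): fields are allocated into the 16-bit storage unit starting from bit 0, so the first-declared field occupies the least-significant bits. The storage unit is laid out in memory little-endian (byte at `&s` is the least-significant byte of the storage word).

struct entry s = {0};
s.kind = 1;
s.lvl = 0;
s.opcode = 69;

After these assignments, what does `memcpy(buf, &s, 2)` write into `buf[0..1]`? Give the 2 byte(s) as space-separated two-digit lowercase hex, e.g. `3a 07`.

[0+:1] kind=1 & 0x1 = 0x1; word=0x0001
[1+:3] lvl=0 & 0x7 = 0x0; word=0x0001
[4+:12] opcode=69 & 0xfff = 0x45; word=0x0451
word = 0x0451 → little-endian bytes:
  [0]=0x51  [1]=0x04

51 04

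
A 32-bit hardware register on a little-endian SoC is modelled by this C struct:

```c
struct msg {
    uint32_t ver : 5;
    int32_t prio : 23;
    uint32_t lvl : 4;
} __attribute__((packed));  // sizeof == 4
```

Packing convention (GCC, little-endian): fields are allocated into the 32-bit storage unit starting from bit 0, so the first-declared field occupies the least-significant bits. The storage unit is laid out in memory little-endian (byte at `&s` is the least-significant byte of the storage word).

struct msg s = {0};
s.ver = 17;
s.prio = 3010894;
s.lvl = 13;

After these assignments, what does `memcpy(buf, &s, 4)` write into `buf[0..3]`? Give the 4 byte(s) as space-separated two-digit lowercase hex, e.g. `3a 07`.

ver:5 = 17 → 0x11 << 0 → word 0x00000011
prio:23 = 3010894 → 0x2df14e << 5 → word 0x05be29d1
lvl:4 = 13 → 0xd << 28 → word 0xd5be29d1
word = 0xd5be29d1 → little-endian bytes:
  [0]=0xd1  [1]=0x29  [2]=0xbe  [3]=0xd5

d1 29 be d5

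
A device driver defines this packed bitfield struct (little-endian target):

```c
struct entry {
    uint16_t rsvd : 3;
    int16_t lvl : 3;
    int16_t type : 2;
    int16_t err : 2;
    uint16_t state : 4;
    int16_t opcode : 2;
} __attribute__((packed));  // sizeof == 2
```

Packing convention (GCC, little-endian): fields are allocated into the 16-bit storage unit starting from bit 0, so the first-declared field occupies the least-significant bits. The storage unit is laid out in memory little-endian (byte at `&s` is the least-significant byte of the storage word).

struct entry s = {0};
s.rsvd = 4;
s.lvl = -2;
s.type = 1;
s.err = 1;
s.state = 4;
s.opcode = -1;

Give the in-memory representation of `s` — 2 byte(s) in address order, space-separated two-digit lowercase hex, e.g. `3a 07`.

74 d1

rsvd:3 = 4 → 0x4 << 0 → word 0x0004
lvl:3 = -2 → 0x6 << 3 → word 0x0034
type:2 = 1 → 0x1 << 6 → word 0x0074
err:2 = 1 → 0x1 << 8 → word 0x0174
state:4 = 4 → 0x4 << 10 → word 0x1174
opcode:2 = -1 → 0x3 << 14 → word 0xd174
word = 0xd174 → little-endian bytes:
  [0]=0x74  [1]=0xd1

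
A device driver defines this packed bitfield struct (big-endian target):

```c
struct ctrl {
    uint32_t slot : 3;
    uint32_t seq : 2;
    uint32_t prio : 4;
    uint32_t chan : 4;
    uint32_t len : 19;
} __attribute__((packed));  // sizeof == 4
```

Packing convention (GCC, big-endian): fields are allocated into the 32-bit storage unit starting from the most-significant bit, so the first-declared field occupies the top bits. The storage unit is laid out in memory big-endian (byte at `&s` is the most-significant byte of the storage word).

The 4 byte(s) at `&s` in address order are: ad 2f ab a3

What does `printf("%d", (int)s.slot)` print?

5

[0]=0xad [1]=0x2f [2]=0xab [3]=0xa3 (big-endian) → word 0xad2faba3
slot [29+:3] = (word>>29) & 0x7 = 5  ←
seq [27+:2] = (word>>27) & 0x3 = 1
prio [23+:4] = (word>>23) & 0xf = 10
chan [19+:4] = (word>>19) & 0xf = 5
len [0+:19] = (word>>0) & 0x7ffff = 502691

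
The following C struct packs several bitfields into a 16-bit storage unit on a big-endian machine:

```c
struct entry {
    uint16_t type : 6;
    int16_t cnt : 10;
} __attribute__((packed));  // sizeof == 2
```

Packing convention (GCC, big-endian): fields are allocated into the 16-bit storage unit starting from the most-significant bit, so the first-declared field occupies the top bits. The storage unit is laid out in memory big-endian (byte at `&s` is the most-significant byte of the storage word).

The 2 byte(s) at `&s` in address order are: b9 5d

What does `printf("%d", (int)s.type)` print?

46

[0]=0xb9 [1]=0x5d (big-endian) → word 0xb95d
type:6 @ bit 10 → (0xb95d>>10)&0x3f = 0x2e  ←
cnt:10 @ bit 0 → (0xb95d>>0)&0x3ff = 0x15d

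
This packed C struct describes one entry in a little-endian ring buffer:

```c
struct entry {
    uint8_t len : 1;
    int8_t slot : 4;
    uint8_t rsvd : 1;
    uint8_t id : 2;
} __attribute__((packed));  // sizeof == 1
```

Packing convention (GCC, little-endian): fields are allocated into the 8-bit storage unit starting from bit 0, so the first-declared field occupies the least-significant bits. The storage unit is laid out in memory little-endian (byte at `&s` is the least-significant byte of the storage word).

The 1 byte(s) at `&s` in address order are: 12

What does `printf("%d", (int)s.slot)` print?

-7

[0]=0x12 (little-endian) → word 0x12
len [0+:1] = (word>>0) & 0x1 = 0
slot [1+:4] = (word>>1) & 0xf = 9  ←
rsvd [5+:1] = (word>>5) & 0x1 = 0
id [6+:2] = (word>>6) & 0x3 = 0
slot signed 4b, MSB=1: 9 - 16 = -7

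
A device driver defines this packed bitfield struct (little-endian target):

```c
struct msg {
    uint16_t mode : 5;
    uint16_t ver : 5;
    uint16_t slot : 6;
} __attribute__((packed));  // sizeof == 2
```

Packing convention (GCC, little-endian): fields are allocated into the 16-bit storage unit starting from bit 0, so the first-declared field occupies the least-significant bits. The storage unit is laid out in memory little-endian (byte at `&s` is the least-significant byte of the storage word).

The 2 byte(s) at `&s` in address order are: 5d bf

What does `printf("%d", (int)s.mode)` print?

29

[0]=0x5d [1]=0xbf (little-endian) → word 0xbf5d
mode:5 @ bit 0 → (0xbf5d>>0)&0x1f = 0x1d  ←
ver:5 @ bit 5 → (0xbf5d>>5)&0x1f = 0x1a
slot:6 @ bit 10 → (0xbf5d>>10)&0x3f = 0x2f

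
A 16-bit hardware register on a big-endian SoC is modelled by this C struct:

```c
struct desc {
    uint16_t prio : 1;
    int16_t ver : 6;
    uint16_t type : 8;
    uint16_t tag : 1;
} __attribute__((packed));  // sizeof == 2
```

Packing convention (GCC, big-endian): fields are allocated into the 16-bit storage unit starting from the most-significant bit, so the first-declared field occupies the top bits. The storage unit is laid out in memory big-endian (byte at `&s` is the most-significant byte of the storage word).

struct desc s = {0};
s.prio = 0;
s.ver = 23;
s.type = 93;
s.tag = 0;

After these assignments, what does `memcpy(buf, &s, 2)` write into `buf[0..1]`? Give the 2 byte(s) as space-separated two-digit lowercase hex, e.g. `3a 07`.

prio:1 = 0 → 0x0 << 15 → word 0x0000
ver:6 = 23 → 0x17 << 9 → word 0x2e00
type:8 = 93 → 0x5d << 1 → word 0x2eba
tag:1 = 0 → 0x0 << 0 → word 0x2eba
word = 0x2eba → big-endian bytes:
  [0]=0x2e  [1]=0xba

2e ba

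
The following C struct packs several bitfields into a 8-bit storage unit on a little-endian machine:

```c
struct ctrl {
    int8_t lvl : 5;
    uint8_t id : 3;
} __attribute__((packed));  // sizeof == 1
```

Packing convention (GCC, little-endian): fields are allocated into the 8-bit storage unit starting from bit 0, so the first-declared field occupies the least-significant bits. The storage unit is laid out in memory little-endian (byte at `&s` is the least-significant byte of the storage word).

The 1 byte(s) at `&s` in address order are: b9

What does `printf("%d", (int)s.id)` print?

[0]=0xb9 (little-endian) → word 0xb9
lvl:5 @ bit 0 → (0xb9>>0)&0x1f = 0x19
id:3 @ bit 5 → (0xb9>>5)&0x7 = 0x5  ←

5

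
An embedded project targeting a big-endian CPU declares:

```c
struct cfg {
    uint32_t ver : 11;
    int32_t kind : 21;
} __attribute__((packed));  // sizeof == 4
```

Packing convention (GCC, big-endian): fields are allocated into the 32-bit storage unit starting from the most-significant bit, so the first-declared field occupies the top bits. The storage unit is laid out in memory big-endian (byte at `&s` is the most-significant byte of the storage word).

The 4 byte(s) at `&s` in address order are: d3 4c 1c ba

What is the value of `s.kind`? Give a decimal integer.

[0]=0xd3 [1]=0x4c [2]=0x1c [3]=0xba (big-endian) → word 0xd34c1cba
ver:11 @ bit 21 → (0xd34c1cba>>21)&0x7ff = 0x69a
kind:21 @ bit 0 → (0xd34c1cba>>0)&0x1fffff = 0xc1cba  ←
kind signed 21b, MSB=0: value = 793786

793786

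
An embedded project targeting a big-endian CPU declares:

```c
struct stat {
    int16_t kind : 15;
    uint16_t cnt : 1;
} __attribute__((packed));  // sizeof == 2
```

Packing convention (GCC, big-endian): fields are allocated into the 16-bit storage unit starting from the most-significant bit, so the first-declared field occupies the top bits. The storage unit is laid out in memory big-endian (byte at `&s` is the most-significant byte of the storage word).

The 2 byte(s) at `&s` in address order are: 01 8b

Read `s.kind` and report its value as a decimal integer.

197

[0]=0x01 [1]=0x8b (big-endian) → word 0x018b
kind [1+:15] = (word>>1) & 0x7fff = 197  ←
cnt [0+:1] = (word>>0) & 0x1 = 1
kind signed 15b, MSB=0: value = 197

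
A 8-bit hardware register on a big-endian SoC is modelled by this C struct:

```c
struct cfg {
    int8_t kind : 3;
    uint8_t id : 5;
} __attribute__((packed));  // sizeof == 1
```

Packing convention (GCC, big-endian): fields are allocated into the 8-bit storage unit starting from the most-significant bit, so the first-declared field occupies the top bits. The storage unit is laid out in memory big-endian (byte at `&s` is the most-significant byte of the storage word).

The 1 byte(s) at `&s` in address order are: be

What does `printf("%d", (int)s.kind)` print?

-3

[0]=0xbe (big-endian) → word 0xbe
kind:3 @ bit 5 → (0xbe>>5)&0x7 = 0x5  ←
id:5 @ bit 0 → (0xbe>>0)&0x1f = 0x1e
kind signed 3b, MSB=1: 5 - 8 = -3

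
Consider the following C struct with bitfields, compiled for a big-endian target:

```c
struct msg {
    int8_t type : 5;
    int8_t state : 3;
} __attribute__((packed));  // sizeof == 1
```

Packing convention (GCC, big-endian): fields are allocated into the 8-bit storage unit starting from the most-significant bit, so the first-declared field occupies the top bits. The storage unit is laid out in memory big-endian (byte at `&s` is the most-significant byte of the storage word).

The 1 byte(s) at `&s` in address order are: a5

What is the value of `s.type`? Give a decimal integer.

-12

[0]=0xa5 (big-endian) → word 0xa5
type:5 @ bit 3 → (0xa5>>3)&0x1f = 0x14  ←
state:3 @ bit 0 → (0xa5>>0)&0x7 = 0x5
type signed 5b, MSB=1: 20 - 32 = -12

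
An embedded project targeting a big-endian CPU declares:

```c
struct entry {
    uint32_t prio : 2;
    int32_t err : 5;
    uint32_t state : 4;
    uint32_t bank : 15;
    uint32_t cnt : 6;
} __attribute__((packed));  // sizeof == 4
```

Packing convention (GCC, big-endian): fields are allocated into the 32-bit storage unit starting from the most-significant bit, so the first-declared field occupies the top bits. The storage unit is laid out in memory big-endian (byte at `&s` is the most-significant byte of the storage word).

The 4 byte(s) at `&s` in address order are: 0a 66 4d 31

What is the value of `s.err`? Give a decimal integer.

5

[0]=0x0a [1]=0x66 [2]=0x4d [3]=0x31 (big-endian) → word 0x0a664d31
prio:2 @ bit 30 → (0x0a664d31>>30)&0x3 = 0x0
err:5 @ bit 25 → (0x0a664d31>>25)&0x1f = 0x5  ←
state:4 @ bit 21 → (0x0a664d31>>21)&0xf = 0x3
bank:15 @ bit 6 → (0x0a664d31>>6)&0x7fff = 0x1934
cnt:6 @ bit 0 → (0x0a664d31>>0)&0x3f = 0x31
err signed 5b, MSB=0: value = 5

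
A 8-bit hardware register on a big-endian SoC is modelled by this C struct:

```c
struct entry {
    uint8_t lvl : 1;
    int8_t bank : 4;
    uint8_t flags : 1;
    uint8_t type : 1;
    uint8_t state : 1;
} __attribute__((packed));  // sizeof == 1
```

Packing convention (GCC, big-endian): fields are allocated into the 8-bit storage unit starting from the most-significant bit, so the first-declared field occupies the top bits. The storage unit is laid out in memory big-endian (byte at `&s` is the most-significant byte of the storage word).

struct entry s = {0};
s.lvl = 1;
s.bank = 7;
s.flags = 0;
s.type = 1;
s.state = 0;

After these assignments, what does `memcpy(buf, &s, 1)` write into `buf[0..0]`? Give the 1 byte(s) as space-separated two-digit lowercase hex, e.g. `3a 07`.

[7+:1] lvl=1 & 0x1 = 0x1; word=0x80
[3+:4] bank=7 & 0xf = 0x7; word=0xb8
[2+:1] flags=0 & 0x1 = 0x0; word=0xb8
[1+:1] type=1 & 0x1 = 0x1; word=0xba
[0+:1] state=0 & 0x1 = 0x0; word=0xba
word = 0xba → big-endian bytes:
  [0]=0xba

ba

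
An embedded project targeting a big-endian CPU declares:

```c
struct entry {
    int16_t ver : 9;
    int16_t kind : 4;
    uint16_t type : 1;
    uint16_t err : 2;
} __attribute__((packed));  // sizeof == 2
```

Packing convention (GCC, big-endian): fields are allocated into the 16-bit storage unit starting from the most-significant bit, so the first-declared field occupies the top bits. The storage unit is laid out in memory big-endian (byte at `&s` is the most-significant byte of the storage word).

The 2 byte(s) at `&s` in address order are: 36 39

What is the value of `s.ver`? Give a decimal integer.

[0]=0x36 [1]=0x39 (big-endian) → word 0x3639
ver [7+:9] = (word>>7) & 0x1ff = 108  ←
kind [3+:4] = (word>>3) & 0xf = 7
type [2+:1] = (word>>2) & 0x1 = 0
err [0+:2] = (word>>0) & 0x3 = 1
ver signed 9b, MSB=0: value = 108

108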